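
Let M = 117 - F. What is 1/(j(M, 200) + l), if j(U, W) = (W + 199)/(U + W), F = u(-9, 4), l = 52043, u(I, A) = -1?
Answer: 106/5516691 ≈ 1.9214e-5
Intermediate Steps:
F = -1
M = 118 (M = 117 - 1*(-1) = 117 + 1 = 118)
j(U, W) = (199 + W)/(U + W)
1/(j(M, 200) + l) = 1/((199 + 200)/(118 + 200) + 52043) = 1/(399/318 + 52043) = 1/((1/318)*399 + 52043) = 1/(133/106 + 52043) = 1/(5516691/106) = 106/5516691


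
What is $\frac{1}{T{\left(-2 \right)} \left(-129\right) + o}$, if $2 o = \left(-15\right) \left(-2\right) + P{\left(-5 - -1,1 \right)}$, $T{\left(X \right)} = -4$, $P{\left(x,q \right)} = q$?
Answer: $\frac{2}{1063} \approx 0.0018815$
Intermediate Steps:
$o = \frac{31}{2}$ ($o = \frac{\left(-15\right) \left(-2\right) + 1}{2} = \frac{30 + 1}{2} = \frac{1}{2} \cdot 31 = \frac{31}{2} \approx 15.5$)
$\frac{1}{T{\left(-2 \right)} \left(-129\right) + o} = \frac{1}{\left(-4\right) \left(-129\right) + \frac{31}{2}} = \frac{1}{516 + \frac{31}{2}} = \frac{1}{\frac{1063}{2}} = \frac{2}{1063}$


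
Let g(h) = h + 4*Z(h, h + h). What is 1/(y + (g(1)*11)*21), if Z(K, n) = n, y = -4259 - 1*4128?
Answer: -1/6308 ≈ -0.00015853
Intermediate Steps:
y = -8387 (y = -4259 - 4128 = -8387)
g(h) = 9*h (g(h) = h + 4*(h + h) = h + 4*(2*h) = h + 8*h = 9*h)
1/(y + (g(1)*11)*21) = 1/(-8387 + ((9*1)*11)*21) = 1/(-8387 + (9*11)*21) = 1/(-8387 + 99*21) = 1/(-8387 + 2079) = 1/(-6308) = -1/6308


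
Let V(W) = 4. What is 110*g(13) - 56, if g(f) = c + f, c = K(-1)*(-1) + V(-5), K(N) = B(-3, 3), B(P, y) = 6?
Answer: 1154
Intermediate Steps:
K(N) = 6
c = -2 (c = 6*(-1) + 4 = -6 + 4 = -2)
g(f) = -2 + f
110*g(13) - 56 = 110*(-2 + 13) - 56 = 110*11 - 56 = 1210 - 56 = 1154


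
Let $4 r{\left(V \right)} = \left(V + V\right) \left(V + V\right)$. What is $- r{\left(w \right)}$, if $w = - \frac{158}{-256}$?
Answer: $- \frac{6241}{16384} \approx -0.38092$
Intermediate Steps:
$w = \frac{79}{128}$ ($w = \left(-158\right) \left(- \frac{1}{256}\right) = \frac{79}{128} \approx 0.61719$)
$r{\left(V \right)} = V^{2}$ ($r{\left(V \right)} = \frac{\left(V + V\right) \left(V + V\right)}{4} = \frac{2 V 2 V}{4} = \frac{4 V^{2}}{4} = V^{2}$)
$- r{\left(w \right)} = - \left(\frac{79}{128}\right)^{2} = \left(-1\right) \frac{6241}{16384} = - \frac{6241}{16384}$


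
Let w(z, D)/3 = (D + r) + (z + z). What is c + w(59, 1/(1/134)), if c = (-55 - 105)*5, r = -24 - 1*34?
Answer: -218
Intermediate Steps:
r = -58 (r = -24 - 34 = -58)
c = -800 (c = -160*5 = -800)
w(z, D) = -174 + 3*D + 6*z (w(z, D) = 3*((D - 58) + (z + z)) = 3*((-58 + D) + 2*z) = 3*(-58 + D + 2*z) = -174 + 3*D + 6*z)
c + w(59, 1/(1/134)) = -800 + (-174 + 3/(1/134) + 6*59) = -800 + (-174 + 3/(1/134) + 354) = -800 + (-174 + 3*134 + 354) = -800 + (-174 + 402 + 354) = -800 + 582 = -218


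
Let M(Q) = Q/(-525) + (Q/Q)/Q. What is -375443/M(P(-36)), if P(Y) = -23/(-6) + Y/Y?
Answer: -34296718050/18059 ≈ -1.8991e+6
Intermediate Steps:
P(Y) = 29/6 (P(Y) = -23*(-⅙) + 1 = 23/6 + 1 = 29/6)
M(Q) = 1/Q - Q/525 (M(Q) = Q*(-1/525) + 1/Q = -Q/525 + 1/Q = 1/Q - Q/525)
-375443/M(P(-36)) = -375443/(1/(29/6) - 1/525*29/6) = -375443/(6/29 - 29/3150) = -375443/18059/91350 = -375443*91350/18059 = -34296718050/18059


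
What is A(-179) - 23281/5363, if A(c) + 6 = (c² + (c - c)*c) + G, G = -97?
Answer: 5524523/173 ≈ 31934.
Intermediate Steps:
A(c) = -103 + c² (A(c) = -6 + ((c² + (c - c)*c) - 97) = -6 + ((c² + 0*c) - 97) = -6 + ((c² + 0) - 97) = -6 + (c² - 97) = -6 + (-97 + c²) = -103 + c²)
A(-179) - 23281/5363 = (-103 + (-179)²) - 23281/5363 = (-103 + 32041) - 23281*1/5363 = 31938 - 751/173 = 5524523/173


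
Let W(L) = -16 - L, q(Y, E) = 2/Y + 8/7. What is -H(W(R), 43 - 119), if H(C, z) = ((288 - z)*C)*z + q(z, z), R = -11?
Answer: -36793417/266 ≈ -1.3832e+5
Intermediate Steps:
q(Y, E) = 8/7 + 2/Y (q(Y, E) = 2/Y + 8*(1/7) = 2/Y + 8/7 = 8/7 + 2/Y)
H(C, z) = 8/7 + 2/z + C*z*(288 - z) (H(C, z) = ((288 - z)*C)*z + (8/7 + 2/z) = (C*(288 - z))*z + (8/7 + 2/z) = C*z*(288 - z) + (8/7 + 2/z) = 8/7 + 2/z + C*z*(288 - z))
-H(W(R), 43 - 119) = -(8/7 + 2/(43 - 119) - (-16 - 1*(-11))*(43 - 119)**2 + 288*(-16 - 1*(-11))*(43 - 119)) = -(8/7 + 2/(-76) - 1*(-16 + 11)*(-76)**2 + 288*(-16 + 11)*(-76)) = -(8/7 + 2*(-1/76) - 1*(-5)*5776 + 288*(-5)*(-76)) = -(8/7 - 1/38 + 28880 + 109440) = -1*36793417/266 = -36793417/266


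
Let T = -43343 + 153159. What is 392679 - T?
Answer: 282863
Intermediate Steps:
T = 109816
392679 - T = 392679 - 1*109816 = 392679 - 109816 = 282863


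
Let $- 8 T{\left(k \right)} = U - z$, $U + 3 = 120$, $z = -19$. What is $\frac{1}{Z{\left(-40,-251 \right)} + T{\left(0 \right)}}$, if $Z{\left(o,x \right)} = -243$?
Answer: $- \frac{1}{260} \approx -0.0038462$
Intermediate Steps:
$U = 117$ ($U = -3 + 120 = 117$)
$T{\left(k \right)} = -17$ ($T{\left(k \right)} = - \frac{117 - -19}{8} = - \frac{117 + 19}{8} = \left(- \frac{1}{8}\right) 136 = -17$)
$\frac{1}{Z{\left(-40,-251 \right)} + T{\left(0 \right)}} = \frac{1}{-243 - 17} = \frac{1}{-260} = - \frac{1}{260}$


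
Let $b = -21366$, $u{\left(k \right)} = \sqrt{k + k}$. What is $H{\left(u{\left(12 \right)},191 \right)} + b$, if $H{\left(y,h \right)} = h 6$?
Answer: $-20220$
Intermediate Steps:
$u{\left(k \right)} = \sqrt{2} \sqrt{k}$ ($u{\left(k \right)} = \sqrt{2 k} = \sqrt{2} \sqrt{k}$)
$H{\left(y,h \right)} = 6 h$
$H{\left(u{\left(12 \right)},191 \right)} + b = 6 \cdot 191 - 21366 = 1146 - 21366 = -20220$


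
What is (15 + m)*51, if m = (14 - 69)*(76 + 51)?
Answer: -355470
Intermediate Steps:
m = -6985 (m = -55*127 = -6985)
(15 + m)*51 = (15 - 6985)*51 = -6970*51 = -355470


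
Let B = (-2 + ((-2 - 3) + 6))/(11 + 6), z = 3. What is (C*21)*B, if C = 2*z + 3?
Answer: -189/17 ≈ -11.118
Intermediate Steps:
C = 9 (C = 2*3 + 3 = 6 + 3 = 9)
B = -1/17 (B = (-2 + (-5 + 6))/17 = (-2 + 1)*(1/17) = -1*1/17 = -1/17 ≈ -0.058824)
(C*21)*B = (9*21)*(-1/17) = 189*(-1/17) = -189/17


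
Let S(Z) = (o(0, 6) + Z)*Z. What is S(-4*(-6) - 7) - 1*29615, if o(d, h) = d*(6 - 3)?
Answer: -29326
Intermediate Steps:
o(d, h) = 3*d (o(d, h) = d*3 = 3*d)
S(Z) = Z**2 (S(Z) = (3*0 + Z)*Z = (0 + Z)*Z = Z*Z = Z**2)
S(-4*(-6) - 7) - 1*29615 = (-4*(-6) - 7)**2 - 1*29615 = (24 - 7)**2 - 29615 = 17**2 - 29615 = 289 - 29615 = -29326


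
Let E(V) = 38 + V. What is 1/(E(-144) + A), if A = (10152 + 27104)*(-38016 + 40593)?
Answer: 1/96008606 ≈ 1.0416e-8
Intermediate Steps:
A = 96008712 (A = 37256*2577 = 96008712)
1/(E(-144) + A) = 1/((38 - 144) + 96008712) = 1/(-106 + 96008712) = 1/96008606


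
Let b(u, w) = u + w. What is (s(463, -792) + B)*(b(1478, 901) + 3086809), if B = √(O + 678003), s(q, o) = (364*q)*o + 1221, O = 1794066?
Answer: -412332837458124 + 3089188*√2472069 ≈ -4.1233e+14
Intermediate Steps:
s(q, o) = 1221 + 364*o*q (s(q, o) = 364*o*q + 1221 = 1221 + 364*o*q)
B = √2472069 (B = √(1794066 + 678003) = √2472069 ≈ 1572.3)
(s(463, -792) + B)*(b(1478, 901) + 3086809) = ((1221 + 364*(-792)*463) + √2472069)*((1478 + 901) + 3086809) = ((1221 - 133477344) + √2472069)*(2379 + 3086809) = (-133476123 + √2472069)*3089188 = -412332837458124 + 3089188*√2472069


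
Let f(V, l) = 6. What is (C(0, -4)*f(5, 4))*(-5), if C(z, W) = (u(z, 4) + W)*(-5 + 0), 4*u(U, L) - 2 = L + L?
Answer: -225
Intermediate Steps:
u(U, L) = ½ + L/2 (u(U, L) = ½ + (L + L)/4 = ½ + (2*L)/4 = ½ + L/2)
C(z, W) = -25/2 - 5*W (C(z, W) = ((½ + (½)*4) + W)*(-5 + 0) = ((½ + 2) + W)*(-5) = (5/2 + W)*(-5) = -25/2 - 5*W)
(C(0, -4)*f(5, 4))*(-5) = ((-25/2 - 5*(-4))*6)*(-5) = ((-25/2 + 20)*6)*(-5) = ((15/2)*6)*(-5) = 45*(-5) = -225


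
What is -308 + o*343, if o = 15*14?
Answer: 71722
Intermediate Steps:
o = 210
-308 + o*343 = -308 + 210*343 = -308 + 72030 = 71722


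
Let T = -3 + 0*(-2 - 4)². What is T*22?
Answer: -66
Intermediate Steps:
T = -3 (T = -3 + 0*(-6)² = -3 + 0*36 = -3 + 0 = -3)
T*22 = -3*22 = -66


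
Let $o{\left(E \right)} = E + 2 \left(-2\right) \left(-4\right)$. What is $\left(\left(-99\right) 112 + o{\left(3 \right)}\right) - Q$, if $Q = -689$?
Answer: $-10380$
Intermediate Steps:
$o{\left(E \right)} = 16 + E$ ($o{\left(E \right)} = E - -16 = E + 16 = 16 + E$)
$\left(\left(-99\right) 112 + o{\left(3 \right)}\right) - Q = \left(\left(-99\right) 112 + \left(16 + 3\right)\right) - -689 = \left(-11088 + 19\right) + 689 = -11069 + 689 = -10380$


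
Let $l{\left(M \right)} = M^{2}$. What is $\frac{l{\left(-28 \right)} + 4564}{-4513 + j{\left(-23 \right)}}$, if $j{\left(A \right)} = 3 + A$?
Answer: $- \frac{5348}{4533} \approx -1.1798$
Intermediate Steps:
$\frac{l{\left(-28 \right)} + 4564}{-4513 + j{\left(-23 \right)}} = \frac{\left(-28\right)^{2} + 4564}{-4513 + \left(3 - 23\right)} = \frac{784 + 4564}{-4513 - 20} = \frac{5348}{-4533} = 5348 \left(- \frac{1}{4533}\right) = - \frac{5348}{4533}$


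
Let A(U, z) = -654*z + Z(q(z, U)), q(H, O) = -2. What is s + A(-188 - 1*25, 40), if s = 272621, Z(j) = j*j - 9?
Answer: 246456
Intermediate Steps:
Z(j) = -9 + j**2 (Z(j) = j**2 - 9 = -9 + j**2)
A(U, z) = -5 - 654*z (A(U, z) = -654*z + (-9 + (-2)**2) = -654*z + (-9 + 4) = -654*z - 5 = -5 - 654*z)
s + A(-188 - 1*25, 40) = 272621 + (-5 - 654*40) = 272621 + (-5 - 26160) = 272621 - 26165 = 246456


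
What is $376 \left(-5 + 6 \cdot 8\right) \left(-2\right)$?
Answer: $-32336$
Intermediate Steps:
$376 \left(-5 + 6 \cdot 8\right) \left(-2\right) = 376 \left(-5 + 48\right) \left(-2\right) = 376 \cdot 43 \left(-2\right) = 376 \left(-86\right) = -32336$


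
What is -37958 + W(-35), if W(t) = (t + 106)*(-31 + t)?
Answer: -42644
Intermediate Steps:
W(t) = (-31 + t)*(106 + t) (W(t) = (106 + t)*(-31 + t) = (-31 + t)*(106 + t))
-37958 + W(-35) = -37958 + (-3286 + (-35)**2 + 75*(-35)) = -37958 + (-3286 + 1225 - 2625) = -37958 - 4686 = -42644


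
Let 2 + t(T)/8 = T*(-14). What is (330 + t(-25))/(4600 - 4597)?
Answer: 1038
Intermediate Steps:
t(T) = -16 - 112*T (t(T) = -16 + 8*(T*(-14)) = -16 + 8*(-14*T) = -16 - 112*T)
(330 + t(-25))/(4600 - 4597) = (330 + (-16 - 112*(-25)))/(4600 - 4597) = (330 + (-16 + 2800))/3 = (330 + 2784)*(⅓) = 3114*(⅓) = 1038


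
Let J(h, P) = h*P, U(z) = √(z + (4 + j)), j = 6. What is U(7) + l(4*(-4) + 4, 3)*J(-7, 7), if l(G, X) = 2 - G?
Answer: -686 + √17 ≈ -681.88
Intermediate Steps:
U(z) = √(10 + z) (U(z) = √(z + (4 + 6)) = √(z + 10) = √(10 + z))
J(h, P) = P*h
U(7) + l(4*(-4) + 4, 3)*J(-7, 7) = √(10 + 7) + (2 - (4*(-4) + 4))*(7*(-7)) = √17 + (2 - (-16 + 4))*(-49) = √17 + (2 - 1*(-12))*(-49) = √17 + (2 + 12)*(-49) = √17 + 14*(-49) = √17 - 686 = -686 + √17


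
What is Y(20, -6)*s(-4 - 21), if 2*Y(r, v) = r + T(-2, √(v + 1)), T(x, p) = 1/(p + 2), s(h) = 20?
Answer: 1820/9 - 10*I*√5/9 ≈ 202.22 - 2.4845*I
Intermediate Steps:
T(x, p) = 1/(2 + p)
Y(r, v) = r/2 + 1/(2*(2 + √(1 + v))) (Y(r, v) = (r + 1/(2 + √(v + 1)))/2 = (r + 1/(2 + √(1 + v)))/2 = r/2 + 1/(2*(2 + √(1 + v))))
Y(20, -6)*s(-4 - 21) = ((1 + 20*(2 + √(1 - 6)))/(2*(2 + √(1 - 6))))*20 = ((1 + 20*(2 + √(-5)))/(2*(2 + √(-5))))*20 = ((1 + 20*(2 + I*√5))/(2*(2 + I*√5)))*20 = ((1 + (40 + 20*I*√5))/(2*(2 + I*√5)))*20 = ((41 + 20*I*√5)/(2*(2 + I*√5)))*20 = 10*(41 + 20*I*√5)/(2 + I*√5)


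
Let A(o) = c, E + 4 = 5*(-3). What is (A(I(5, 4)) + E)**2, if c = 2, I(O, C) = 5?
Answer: 289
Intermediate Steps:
E = -19 (E = -4 + 5*(-3) = -4 - 15 = -19)
A(o) = 2
(A(I(5, 4)) + E)**2 = (2 - 19)**2 = (-17)**2 = 289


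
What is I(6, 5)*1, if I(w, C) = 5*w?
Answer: 30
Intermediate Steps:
I(6, 5)*1 = (5*6)*1 = 30*1 = 30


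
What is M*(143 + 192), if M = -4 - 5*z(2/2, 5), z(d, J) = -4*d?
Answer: 5360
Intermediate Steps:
M = 16 (M = -4 - (-20)*2/2 = -4 - (-20)*2*(½) = -4 - (-20) = -4 - 5*(-4) = -4 + 20 = 16)
M*(143 + 192) = 16*(143 + 192) = 16*335 = 5360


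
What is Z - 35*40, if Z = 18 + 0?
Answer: -1382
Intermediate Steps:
Z = 18
Z - 35*40 = 18 - 35*40 = 18 - 1400 = -1382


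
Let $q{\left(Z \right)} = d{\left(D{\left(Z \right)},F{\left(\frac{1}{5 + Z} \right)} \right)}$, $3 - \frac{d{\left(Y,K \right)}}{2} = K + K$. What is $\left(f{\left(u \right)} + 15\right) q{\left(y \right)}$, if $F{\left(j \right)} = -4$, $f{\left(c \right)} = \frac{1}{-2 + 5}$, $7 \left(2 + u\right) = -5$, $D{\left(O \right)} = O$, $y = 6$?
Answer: $\frac{1012}{3} \approx 337.33$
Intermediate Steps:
$u = - \frac{19}{7}$ ($u = -2 + \frac{1}{7} \left(-5\right) = -2 - \frac{5}{7} = - \frac{19}{7} \approx -2.7143$)
$f{\left(c \right)} = \frac{1}{3}$
$d{\left(Y,K \right)} = 6 - 4 K$ ($d{\left(Y,K \right)} = 6 - 2 \left(K + K\right) = 6 - 2 \cdot 2 K = 6 - 4 K$)
$q{\left(Z \right)} = 22$ ($q{\left(Z \right)} = 6 - -16 = 6 + 16 = 22$)
$\left(f{\left(u \right)} + 15\right) q{\left(y \right)} = \left(\frac{1}{3} + 15\right) 22 = \frac{46}{3} \cdot 22 = \frac{1012}{3}$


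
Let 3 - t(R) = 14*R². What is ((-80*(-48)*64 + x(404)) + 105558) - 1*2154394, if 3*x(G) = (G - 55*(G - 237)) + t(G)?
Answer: -7703030/3 ≈ -2.5677e+6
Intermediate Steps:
t(R) = 3 - 14*R²
x(G) = 4346 - 18*G - 14*G²/3 (x(G) = ((G - 55*(G - 237)) + (3 - 14*G²))/3 = ((G - 55*(-237 + G)) + (3 - 14*G²))/3 = ((G + (13035 - 55*G)) + (3 - 14*G²))/3 = ((13035 - 54*G) + (3 - 14*G²))/3 = (13038 - 54*G - 14*G²)/3 = 4346 - 18*G - 14*G²/3)
((-80*(-48)*64 + x(404)) + 105558) - 1*2154394 = ((-80*(-48)*64 + (4346 - 18*404 - 14/3*404²)) + 105558) - 1*2154394 = ((3840*64 + (4346 - 7272 - 14/3*163216)) + 105558) - 2154394 = ((245760 + (4346 - 7272 - 2285024/3)) + 105558) - 2154394 = ((245760 - 2293802/3) + 105558) - 2154394 = (-1556522/3 + 105558) - 2154394 = -1239848/3 - 2154394 = -7703030/3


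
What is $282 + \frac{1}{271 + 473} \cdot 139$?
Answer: $\frac{209947}{744} \approx 282.19$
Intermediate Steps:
$282 + \frac{1}{271 + 473} \cdot 139 = 282 + \frac{1}{744} \cdot 139 = 282 + \frac{139}{744} = \frac{209947}{744}$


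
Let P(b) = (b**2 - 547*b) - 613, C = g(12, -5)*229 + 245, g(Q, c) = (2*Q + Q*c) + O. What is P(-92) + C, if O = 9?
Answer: 52237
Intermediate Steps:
g(Q, c) = 9 + 2*Q + Q*c (g(Q, c) = (2*Q + Q*c) + 9 = 9 + 2*Q + Q*c)
C = -5938 (C = (9 + 2*12 + 12*(-5))*229 + 245 = (9 + 24 - 60)*229 + 245 = -27*229 + 245 = -6183 + 245 = -5938)
P(b) = -613 + b**2 - 547*b
P(-92) + C = (-613 + (-92)**2 - 547*(-92)) - 5938 = (-613 + 8464 + 50324) - 5938 = 58175 - 5938 = 52237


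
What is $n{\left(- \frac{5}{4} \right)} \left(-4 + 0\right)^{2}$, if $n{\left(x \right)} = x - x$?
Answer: $0$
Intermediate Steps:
$n{\left(x \right)} = 0$
$n{\left(- \frac{5}{4} \right)} \left(-4 + 0\right)^{2} = 0 \left(-4 + 0\right)^{2} = 0 \left(-4\right)^{2} = 0 \cdot 16 = 0$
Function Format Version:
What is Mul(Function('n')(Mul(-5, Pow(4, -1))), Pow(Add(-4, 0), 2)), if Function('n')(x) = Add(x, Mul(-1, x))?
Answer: 0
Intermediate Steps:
Function('n')(x) = 0
Mul(Function('n')(Mul(-5, Pow(4, -1))), Pow(Add(-4, 0), 2)) = Mul(0, Pow(Add(-4, 0), 2)) = Mul(0, Pow(-4, 2)) = Mul(0, 16) = 0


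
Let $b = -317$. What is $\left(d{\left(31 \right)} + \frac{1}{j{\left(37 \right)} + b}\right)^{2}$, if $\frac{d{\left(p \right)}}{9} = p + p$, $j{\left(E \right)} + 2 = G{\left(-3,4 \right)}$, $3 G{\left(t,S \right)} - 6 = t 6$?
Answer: $\frac{32483934289}{104329} \approx 3.1136 \cdot 10^{5}$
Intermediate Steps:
$G{\left(t,S \right)} = 2 + 2 t$ ($G{\left(t,S \right)} = 2 + \frac{t 6}{3} = 2 + \frac{6 t}{3} = 2 + 2 t$)
$j{\left(E \right)} = -6$ ($j{\left(E \right)} = -2 + \left(2 + 2 \left(-3\right)\right) = -2 + \left(2 - 6\right) = -2 - 4 = -6$)
$d{\left(p \right)} = 18 p$ ($d{\left(p \right)} = 9 \left(p + p\right) = 9 \cdot 2 p = 18 p$)
$\left(d{\left(31 \right)} + \frac{1}{j{\left(37 \right)} + b}\right)^{2} = \left(18 \cdot 31 + \frac{1}{-6 - 317}\right)^{2} = \left(558 + \frac{1}{-323}\right)^{2} = \left(558 - \frac{1}{323}\right)^{2} = \left(\frac{180233}{323}\right)^{2} = \frac{32483934289}{104329}$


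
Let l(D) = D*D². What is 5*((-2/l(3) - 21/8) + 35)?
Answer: 34885/216 ≈ 161.50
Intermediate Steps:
l(D) = D³
5*((-2/l(3) - 21/8) + 35) = 5*((-2/(3³) - 21/8) + 35) = 5*((-2/27 - 21*⅛) + 35) = 5*((-2*1/27 - 21/8) + 35) = 5*((-2/27 - 21/8) + 35) = 5*(-583/216 + 35) = 5*(6977/216) = 34885/216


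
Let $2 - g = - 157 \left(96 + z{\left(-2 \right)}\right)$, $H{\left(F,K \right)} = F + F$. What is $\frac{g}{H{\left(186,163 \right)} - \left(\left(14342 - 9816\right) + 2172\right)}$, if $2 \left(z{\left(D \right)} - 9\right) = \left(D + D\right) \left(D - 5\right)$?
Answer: $- \frac{18685}{6326} \approx -2.9537$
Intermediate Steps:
$H{\left(F,K \right)} = 2 F$
$z{\left(D \right)} = 9 + D \left(-5 + D\right)$ ($z{\left(D \right)} = 9 + \frac{\left(D + D\right) \left(D - 5\right)}{2} = 9 + \frac{2 D \left(-5 + D\right)}{2} = 9 + D \left(-5 + D\right)$)
$g = 18685$ ($g = 2 - - 157 \left(96 + \left(9 + \left(-2\right)^{2} - -10\right)\right) = 2 - - 157 \left(96 + \left(9 + 4 + 10\right)\right) = 2 - - 157 \left(96 + 23\right) = 2 - \left(-157\right) 119 = 2 - -18683 = 2 + 18683 = 18685$)
$\frac{g}{H{\left(186,163 \right)} - \left(\left(14342 - 9816\right) + 2172\right)} = \frac{18685}{2 \cdot 186 - \left(\left(14342 - 9816\right) + 2172\right)} = \frac{18685}{372 - \left(4526 + 2172\right)} = \frac{18685}{372 - 6698} = \frac{18685}{-6326} = 18685 \left(- \frac{1}{6326}\right) = - \frac{18685}{6326}$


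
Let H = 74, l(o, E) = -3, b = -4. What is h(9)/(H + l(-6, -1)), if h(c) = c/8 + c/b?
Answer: -9/568 ≈ -0.015845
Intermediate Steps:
h(c) = -c/8 (h(c) = c/8 + c/(-4) = c*(⅛) + c*(-¼) = c/8 - c/4 = -c/8)
h(9)/(H + l(-6, -1)) = (-⅛*9)/(74 - 3) = -9/8/71 = (1/71)*(-9/8) = -9/568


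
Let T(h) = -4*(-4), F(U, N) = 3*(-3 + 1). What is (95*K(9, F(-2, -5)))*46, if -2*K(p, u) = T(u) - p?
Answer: -15295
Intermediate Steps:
F(U, N) = -6 (F(U, N) = 3*(-2) = -6)
T(h) = 16
K(p, u) = -8 + p/2 (K(p, u) = -(16 - p)/2 = -8 + p/2)
(95*K(9, F(-2, -5)))*46 = (95*(-8 + (½)*9))*46 = (95*(-8 + 9/2))*46 = (95*(-7/2))*46 = -665/2*46 = -15295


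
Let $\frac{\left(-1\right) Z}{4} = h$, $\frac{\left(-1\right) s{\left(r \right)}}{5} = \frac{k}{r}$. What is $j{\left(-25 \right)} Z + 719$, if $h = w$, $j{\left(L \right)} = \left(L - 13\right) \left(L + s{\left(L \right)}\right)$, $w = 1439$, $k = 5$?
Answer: $-5248753$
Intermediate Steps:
$s{\left(r \right)} = - \frac{25}{r}$ ($s{\left(r \right)} = - 5 \frac{5}{r} = - \frac{25}{r}$)
$j{\left(L \right)} = \left(-13 + L\right) \left(L - \frac{25}{L}\right)$ ($j{\left(L \right)} = \left(L - 13\right) \left(L - \frac{25}{L}\right) = \left(-13 + L\right) \left(L - \frac{25}{L}\right)$)
$h = 1439$
$Z = -5756$ ($Z = \left(-4\right) 1439 = -5756$)
$j{\left(-25 \right)} Z + 719 = \left(-25 + \left(-25\right)^{2} - -325 + \frac{325}{-25}\right) \left(-5756\right) + 719 = \left(-25 + 625 + 325 + 325 \left(- \frac{1}{25}\right)\right) \left(-5756\right) + 719 = \left(-25 + 625 + 325 - 13\right) \left(-5756\right) + 719 = 912 \left(-5756\right) + 719 = -5249472 + 719 = -5248753$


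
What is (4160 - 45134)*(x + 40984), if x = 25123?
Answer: -2708668218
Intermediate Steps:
(4160 - 45134)*(x + 40984) = (4160 - 45134)*(25123 + 40984) = -40974*66107 = -2708668218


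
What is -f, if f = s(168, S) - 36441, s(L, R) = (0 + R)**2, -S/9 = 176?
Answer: -2472615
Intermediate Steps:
S = -1584 (S = -9*176 = -1584)
s(L, R) = R**2
f = 2472615 (f = (-1584)**2 - 36441 = 2509056 - 36441 = 2472615)
-f = -1*2472615 = -2472615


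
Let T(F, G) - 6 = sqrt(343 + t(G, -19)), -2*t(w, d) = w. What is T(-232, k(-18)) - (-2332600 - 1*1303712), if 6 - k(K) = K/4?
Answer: 3636318 + sqrt(1351)/2 ≈ 3.6363e+6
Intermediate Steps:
t(w, d) = -w/2
k(K) = 6 - K/4
T(F, G) = 6 + sqrt(343 - G/2)
T(-232, k(-18)) - (-2332600 - 1*1303712) = (6 + sqrt(1372 - 2*(6 - 1/4*(-18)))/2) - (-2332600 - 1*1303712) = (6 + sqrt(1372 - 2*(6 + 9/2))/2) - (-2332600 - 1303712) = (6 + sqrt(1372 - 2*21/2)/2) - 1*(-3636312) = (6 + sqrt(1372 - 21)/2) + 3636312 = (6 + sqrt(1351)/2) + 3636312 = 3636318 + sqrt(1351)/2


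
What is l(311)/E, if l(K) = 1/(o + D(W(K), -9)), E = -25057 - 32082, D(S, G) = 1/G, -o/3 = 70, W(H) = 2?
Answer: 9/108049849 ≈ 8.3295e-8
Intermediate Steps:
o = -210 (o = -3*70 = -210)
E = -57139
l(K) = -9/1891 (l(K) = 1/(-210 + 1/(-9)) = 1/(-210 - ⅑) = 1/(-1891/9) = -9/1891)
l(311)/E = -9/1891/(-57139) = -9/1891*(-1/57139) = 9/108049849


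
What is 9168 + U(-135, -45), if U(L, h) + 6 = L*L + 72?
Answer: 27459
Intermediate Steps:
U(L, h) = 66 + L**2 (U(L, h) = -6 + (L*L + 72) = -6 + (L**2 + 72) = -6 + (72 + L**2) = 66 + L**2)
9168 + U(-135, -45) = 9168 + (66 + (-135)**2) = 9168 + (66 + 18225) = 9168 + 18291 = 27459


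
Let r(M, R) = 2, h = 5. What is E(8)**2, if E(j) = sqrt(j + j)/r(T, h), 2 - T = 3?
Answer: 4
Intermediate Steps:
T = -1 (T = 2 - 1*3 = 2 - 3 = -1)
E(j) = sqrt(2)*sqrt(j)/2 (E(j) = sqrt(j + j)/2 = sqrt(2*j)*(1/2) = (sqrt(2)*sqrt(j))*(1/2) = sqrt(2)*sqrt(j)/2)
E(8)**2 = (sqrt(2)*sqrt(8)/2)**2 = (sqrt(2)*(2*sqrt(2))/2)**2 = 2**2 = 4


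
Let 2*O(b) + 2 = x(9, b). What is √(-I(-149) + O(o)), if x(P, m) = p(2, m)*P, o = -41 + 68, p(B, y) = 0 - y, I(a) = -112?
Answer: I*√42/2 ≈ 3.2404*I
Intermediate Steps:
p(B, y) = -y
o = 27
x(P, m) = -P*m (x(P, m) = (-m)*P = -P*m)
O(b) = -1 - 9*b/2 (O(b) = -1 + (-1*9*b)/2 = -1 + (-9*b)/2 = -1 - 9*b/2)
√(-I(-149) + O(o)) = √(-1*(-112) + (-1 - 9/2*27)) = √(112 + (-1 - 243/2)) = √(112 - 245/2) = √(-21/2) = I*√42/2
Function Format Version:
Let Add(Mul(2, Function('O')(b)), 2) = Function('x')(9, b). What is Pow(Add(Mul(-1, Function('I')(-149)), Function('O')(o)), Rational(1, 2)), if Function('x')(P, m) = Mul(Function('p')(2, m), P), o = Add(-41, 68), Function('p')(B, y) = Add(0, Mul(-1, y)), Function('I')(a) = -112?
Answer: Mul(Rational(1, 2), I, Pow(42, Rational(1, 2))) ≈ Mul(3.2404, I)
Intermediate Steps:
Function('p')(B, y) = Mul(-1, y)
o = 27
Function('x')(P, m) = Mul(-1, P, m) (Function('x')(P, m) = Mul(Mul(-1, m), P) = Mul(-1, P, m))
Function('O')(b) = Add(-1, Mul(Rational(-9, 2), b)) (Function('O')(b) = Add(-1, Mul(Rational(1, 2), Mul(-1, 9, b))) = Add(-1, Mul(Rational(1, 2), Mul(-9, b))) = Add(-1, Mul(Rational(-9, 2), b)))
Pow(Add(Mul(-1, Function('I')(-149)), Function('O')(o)), Rational(1, 2)) = Pow(Add(Mul(-1, -112), Add(-1, Mul(Rational(-9, 2), 27))), Rational(1, 2)) = Pow(Add(112, Add(-1, Rational(-243, 2))), Rational(1, 2)) = Pow(Add(112, Rational(-245, 2)), Rational(1, 2)) = Pow(Rational(-21, 2), Rational(1, 2)) = Mul(Rational(1, 2), I, Pow(42, Rational(1, 2)))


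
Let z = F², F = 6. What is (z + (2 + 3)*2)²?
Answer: 2116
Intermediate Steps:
z = 36 (z = 6² = 36)
(z + (2 + 3)*2)² = (36 + (2 + 3)*2)² = (36 + 5*2)² = (36 + 10)² = 46² = 2116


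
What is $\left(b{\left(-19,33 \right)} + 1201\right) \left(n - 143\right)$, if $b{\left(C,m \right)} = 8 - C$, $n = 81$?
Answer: $-76136$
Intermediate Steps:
$\left(b{\left(-19,33 \right)} + 1201\right) \left(n - 143\right) = \left(\left(8 - -19\right) + 1201\right) \left(81 - 143\right) = \left(\left(8 + 19\right) + 1201\right) \left(-62\right) = \left(27 + 1201\right) \left(-62\right) = 1228 \left(-62\right) = -76136$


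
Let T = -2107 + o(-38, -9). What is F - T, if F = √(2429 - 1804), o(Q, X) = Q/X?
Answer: 19150/9 ≈ 2127.8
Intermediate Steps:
T = -18925/9 (T = -2107 - 38/(-9) = -2107 - 38*(-⅑) = -2107 + 38/9 = -18925/9 ≈ -2102.8)
F = 25 (F = √625 = 25)
F - T = 25 - 1*(-18925/9) = 25 + 18925/9 = 19150/9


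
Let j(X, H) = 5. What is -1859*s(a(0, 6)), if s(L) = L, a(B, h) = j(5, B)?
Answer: -9295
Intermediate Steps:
a(B, h) = 5
-1859*s(a(0, 6)) = -1859*5 = -9295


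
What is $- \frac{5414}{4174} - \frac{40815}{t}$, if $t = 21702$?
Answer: $- \frac{47976073}{15097358} \approx -3.1778$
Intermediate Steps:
$- \frac{5414}{4174} - \frac{40815}{t} = - \frac{5414}{4174} - \frac{40815}{21702} = \left(-5414\right) \frac{1}{4174} - \frac{13605}{7234} = - \frac{2707}{2087} - \frac{13605}{7234} = - \frac{47976073}{15097358}$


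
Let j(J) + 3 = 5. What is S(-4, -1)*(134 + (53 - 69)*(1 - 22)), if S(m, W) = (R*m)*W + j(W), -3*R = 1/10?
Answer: 2632/3 ≈ 877.33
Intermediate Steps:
j(J) = 2 (j(J) = -3 + 5 = 2)
R = -1/30 (R = -1/3/10 = -1/3*1/10 = -1/30 ≈ -0.033333)
S(m, W) = 2 - W*m/30 (S(m, W) = (-m/30)*W + 2 = -W*m/30 + 2 = 2 - W*m/30)
S(-4, -1)*(134 + (53 - 69)*(1 - 22)) = (2 - 1/30*(-1)*(-4))*(134 + (53 - 69)*(1 - 22)) = (2 - 2/15)*(134 - 16*(-21)) = 28*(134 + 336)/15 = (28/15)*470 = 2632/3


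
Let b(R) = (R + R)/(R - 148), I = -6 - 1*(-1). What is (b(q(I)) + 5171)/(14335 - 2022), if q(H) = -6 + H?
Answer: 822211/1957767 ≈ 0.41997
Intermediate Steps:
I = -5 (I = -6 + 1 = -5)
b(R) = 2*R/(-148 + R) (b(R) = (2*R)/(-148 + R) = 2*R/(-148 + R))
(b(q(I)) + 5171)/(14335 - 2022) = (2*(-6 - 5)/(-148 + (-6 - 5)) + 5171)/(14335 - 2022) = (2*(-11)/(-148 - 11) + 5171)/12313 = (2*(-11)/(-159) + 5171)*(1/12313) = (2*(-11)*(-1/159) + 5171)*(1/12313) = (22/159 + 5171)*(1/12313) = (822211/159)*(1/12313) = 822211/1957767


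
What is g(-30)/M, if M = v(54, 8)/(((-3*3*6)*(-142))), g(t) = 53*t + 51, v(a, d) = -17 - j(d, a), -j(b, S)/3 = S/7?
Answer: -82607364/43 ≈ -1.9211e+6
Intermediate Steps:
j(b, S) = -3*S/7
v(a, d) = -17 + 3*a/7 (v(a, d) = -17 - (-3)*a/7 = -17 + 3*a/7)
g(t) = 51 + 53*t
M = 43/53676 (M = (-17 + (3/7)*54)/(((-3*3*6)*(-142))) = (-17 + 162/7)/((-9*6*(-142))) = 43/(7*((-54*(-142)))) = (43/7)/7668 = (43/7)*(1/7668) = 43/53676 ≈ 0.00080110)
g(-30)/M = (51 + 53*(-30))/(43/53676) = (51 - 1590)*(53676/43) = -1539*53676/43 = -82607364/43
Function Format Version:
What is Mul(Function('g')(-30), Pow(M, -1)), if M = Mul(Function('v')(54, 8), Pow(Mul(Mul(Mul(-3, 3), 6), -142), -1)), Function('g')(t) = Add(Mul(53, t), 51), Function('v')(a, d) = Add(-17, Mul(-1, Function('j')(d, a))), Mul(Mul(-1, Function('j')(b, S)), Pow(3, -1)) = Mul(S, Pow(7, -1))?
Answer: Rational(-82607364, 43) ≈ -1.9211e+6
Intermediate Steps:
Function('j')(b, S) = Mul(Rational(-3, 7), S) (Function('j')(b, S) = Mul(-3, Mul(S, Pow(7, -1))) = Mul(-3, Mul(S, Rational(1, 7))) = Mul(-3, Mul(Rational(1, 7), S)) = Mul(Rational(-3, 7), S))
Function('v')(a, d) = Add(-17, Mul(Rational(3, 7), a)) (Function('v')(a, d) = Add(-17, Mul(-1, Mul(Rational(-3, 7), a))) = Add(-17, Mul(Rational(3, 7), a)))
Function('g')(t) = Add(51, Mul(53, t))
M = Rational(43, 53676) (M = Mul(Add(-17, Mul(Rational(3, 7), 54)), Pow(Mul(Mul(Mul(-3, 3), 6), -142), -1)) = Mul(Add(-17, Rational(162, 7)), Pow(Mul(Mul(-9, 6), -142), -1)) = Mul(Rational(43, 7), Pow(Mul(-54, -142), -1)) = Mul(Rational(43, 7), Pow(7668, -1)) = Mul(Rational(43, 7), Rational(1, 7668)) = Rational(43, 53676) ≈ 0.00080110)
Mul(Function('g')(-30), Pow(M, -1)) = Mul(Add(51, Mul(53, -30)), Pow(Rational(43, 53676), -1)) = Mul(Add(51, -1590), Rational(53676, 43)) = Mul(-1539, Rational(53676, 43)) = Rational(-82607364, 43)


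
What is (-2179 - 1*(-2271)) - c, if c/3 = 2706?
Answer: -8026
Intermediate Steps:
c = 8118 (c = 3*2706 = 8118)
(-2179 - 1*(-2271)) - c = (-2179 - 1*(-2271)) - 1*8118 = (-2179 + 2271) - 8118 = 92 - 8118 = -8026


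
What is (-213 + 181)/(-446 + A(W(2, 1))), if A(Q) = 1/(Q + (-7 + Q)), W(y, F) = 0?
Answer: 224/3123 ≈ 0.071726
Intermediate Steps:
A(Q) = 1/(-7 + 2*Q)
(-213 + 181)/(-446 + A(W(2, 1))) = (-213 + 181)/(-446 + 1/(-7 + 2*0)) = -32/(-446 + 1/(-7 + 0)) = -32/(-446 + 1/(-7)) = -32/(-446 - 1/7) = -32/(-3123/7) = -32*(-7/3123) = 224/3123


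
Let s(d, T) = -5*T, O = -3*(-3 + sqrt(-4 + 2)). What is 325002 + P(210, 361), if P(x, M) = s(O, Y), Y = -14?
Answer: 325072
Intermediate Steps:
O = 9 - 3*I*sqrt(2) (O = -3*(-3 + sqrt(-2)) = -3*(-3 + I*sqrt(2)) = 9 - 3*I*sqrt(2) ≈ 9.0 - 4.2426*I)
P(x, M) = 70 (P(x, M) = -5*(-14) = 70)
325002 + P(210, 361) = 325002 + 70 = 325072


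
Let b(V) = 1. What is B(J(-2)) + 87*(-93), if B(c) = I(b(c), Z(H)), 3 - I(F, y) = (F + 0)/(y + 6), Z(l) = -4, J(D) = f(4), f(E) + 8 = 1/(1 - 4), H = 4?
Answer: -16177/2 ≈ -8088.5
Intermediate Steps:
f(E) = -25/3 (f(E) = -8 + 1/(1 - 4) = -8 + 1/(-3) = -8 - ⅓ = -25/3)
J(D) = -25/3
I(F, y) = 3 - F/(6 + y) (I(F, y) = 3 - (F + 0)/(y + 6) = 3 - F/(6 + y))
B(c) = 5/2 (B(c) = (18 - 1*1 + 3*(-4))/(6 - 4) = (18 - 1 - 12)/2 = (½)*5 = 5/2)
B(J(-2)) + 87*(-93) = 5/2 + 87*(-93) = 5/2 - 8091 = -16177/2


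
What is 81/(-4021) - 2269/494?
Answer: -9163663/1986374 ≈ -4.6133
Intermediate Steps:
81/(-4021) - 2269/494 = 81*(-1/4021) - 2269*1/494 = -81/4021 - 2269/494 = -9163663/1986374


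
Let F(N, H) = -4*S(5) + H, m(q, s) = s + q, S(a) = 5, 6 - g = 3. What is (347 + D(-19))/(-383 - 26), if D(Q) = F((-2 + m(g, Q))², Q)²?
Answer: -1868/409 ≈ -4.5672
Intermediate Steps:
g = 3 (g = 6 - 1*3 = 6 - 3 = 3)
m(q, s) = q + s
F(N, H) = -20 + H (F(N, H) = -4*5 + H = -20 + H)
D(Q) = (-20 + Q)²
(347 + D(-19))/(-383 - 26) = (347 + (-20 - 19)²)/(-383 - 26) = (347 + (-39)²)/(-409) = (347 + 1521)*(-1/409) = 1868*(-1/409) = -1868/409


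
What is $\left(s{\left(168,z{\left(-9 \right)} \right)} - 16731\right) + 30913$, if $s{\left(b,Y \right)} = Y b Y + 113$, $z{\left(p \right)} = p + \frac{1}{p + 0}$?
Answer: $\frac{762509}{27} \approx 28241.0$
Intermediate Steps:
$z{\left(p \right)} = p + \frac{1}{p}$
$s{\left(b,Y \right)} = 113 + b Y^{2}$ ($s{\left(b,Y \right)} = b Y^{2} + 113 = 113 + b Y^{2}$)
$\left(s{\left(168,z{\left(-9 \right)} \right)} - 16731\right) + 30913 = \left(\left(113 + 168 \left(-9 + \frac{1}{-9}\right)^{2}\right) - 16731\right) + 30913 = \left(\left(113 + 168 \left(-9 - \frac{1}{9}\right)^{2}\right) - 16731\right) + 30913 = \left(\left(113 + 168 \left(- \frac{82}{9}\right)^{2}\right) - 16731\right) + 30913 = \left(\left(113 + 168 \cdot \frac{6724}{81}\right) - 16731\right) + 30913 = \left(\left(113 + \frac{376544}{27}\right) - 16731\right) + 30913 = \left(\frac{379595}{27} - 16731\right) + 30913 = - \frac{72142}{27} + 30913 = \frac{762509}{27}$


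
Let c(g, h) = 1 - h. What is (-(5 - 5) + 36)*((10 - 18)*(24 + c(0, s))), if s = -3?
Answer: -8064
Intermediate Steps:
(-(5 - 5) + 36)*((10 - 18)*(24 + c(0, s))) = (-(5 - 5) + 36)*((10 - 18)*(24 + (1 - 1*(-3)))) = (-1*0 + 36)*(-8*(24 + (1 + 3))) = (0 + 36)*(-8*(24 + 4)) = 36*(-8*28) = 36*(-224) = -8064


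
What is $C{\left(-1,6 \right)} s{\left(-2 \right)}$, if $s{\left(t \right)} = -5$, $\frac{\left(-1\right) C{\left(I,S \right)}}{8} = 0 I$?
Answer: $0$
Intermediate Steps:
$C{\left(I,S \right)} = 0$ ($C{\left(I,S \right)} = - 8 \cdot 0 I = \left(-8\right) 0 = 0$)
$C{\left(-1,6 \right)} s{\left(-2 \right)} = 0 \left(-5\right) = 0$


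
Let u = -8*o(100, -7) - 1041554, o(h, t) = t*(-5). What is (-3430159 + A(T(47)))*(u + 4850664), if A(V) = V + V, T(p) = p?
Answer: -13064534473950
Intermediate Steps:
o(h, t) = -5*t
A(V) = 2*V
u = -1041834 (u = -(-40)*(-7) - 1041554 = -8*35 - 1041554 = -280 - 1041554 = -1041834)
(-3430159 + A(T(47)))*(u + 4850664) = (-3430159 + 2*47)*(-1041834 + 4850664) = (-3430159 + 94)*3808830 = -3430065*3808830 = -13064534473950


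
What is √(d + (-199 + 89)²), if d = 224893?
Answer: √236993 ≈ 486.82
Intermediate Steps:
√(d + (-199 + 89)²) = √(224893 + (-199 + 89)²) = √(224893 + (-110)²) = √(224893 + 12100) = √236993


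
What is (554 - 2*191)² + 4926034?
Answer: 4955618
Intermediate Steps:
(554 - 2*191)² + 4926034 = (554 - 382)² + 4926034 = 172² + 4926034 = 29584 + 4926034 = 4955618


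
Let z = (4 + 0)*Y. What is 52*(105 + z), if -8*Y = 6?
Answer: 5304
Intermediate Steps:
Y = -3/4 (Y = -1/8*6 = -3/4 ≈ -0.75000)
z = -3 (z = (4 + 0)*(-3/4) = 4*(-3/4) = -3)
52*(105 + z) = 52*(105 - 3) = 52*102 = 5304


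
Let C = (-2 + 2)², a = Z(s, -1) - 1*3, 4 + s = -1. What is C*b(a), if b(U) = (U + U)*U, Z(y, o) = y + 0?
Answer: 0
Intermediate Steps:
s = -5 (s = -4 - 1 = -5)
Z(y, o) = y
a = -8 (a = -5 - 1*3 = -5 - 3 = -8)
b(U) = 2*U² (b(U) = (2*U)*U = 2*U²)
C = 0 (C = 0² = 0)
C*b(a) = 0*(2*(-8)²) = 0*(2*64) = 0*128 = 0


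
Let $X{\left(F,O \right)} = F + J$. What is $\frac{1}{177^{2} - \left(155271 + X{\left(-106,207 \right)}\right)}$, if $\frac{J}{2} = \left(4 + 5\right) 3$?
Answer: $- \frac{1}{123890} \approx -8.0717 \cdot 10^{-6}$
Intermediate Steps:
$J = 54$ ($J = 2 \left(4 + 5\right) 3 = 2 \cdot 9 \cdot 3 = 2 \cdot 27 = 54$)
$X{\left(F,O \right)} = 54 + F$ ($X{\left(F,O \right)} = F + 54 = 54 + F$)
$\frac{1}{177^{2} - \left(155271 + X{\left(-106,207 \right)}\right)} = \frac{1}{177^{2} - 155219} = \frac{1}{31329 - 155219} = \frac{1}{-123890} = - \frac{1}{123890}$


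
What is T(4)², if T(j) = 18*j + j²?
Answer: 7744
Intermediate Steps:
T(j) = j² + 18*j
T(4)² = (4*(18 + 4))² = (4*22)² = 88² = 7744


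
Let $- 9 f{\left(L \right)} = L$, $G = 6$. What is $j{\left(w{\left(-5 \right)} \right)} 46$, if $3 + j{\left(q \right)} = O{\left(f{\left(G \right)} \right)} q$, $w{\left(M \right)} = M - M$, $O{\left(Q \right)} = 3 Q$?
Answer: $-138$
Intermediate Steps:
$f{\left(L \right)} = - \frac{L}{9}$
$w{\left(M \right)} = 0$
$j{\left(q \right)} = -3 - 2 q$ ($j{\left(q \right)} = -3 + 3 \left(\left(- \frac{1}{9}\right) 6\right) q = -3 + 3 \left(- \frac{2}{3}\right) q = -3 - 2 q$)
$j{\left(w{\left(-5 \right)} \right)} 46 = \left(-3 - 0\right) 46 = \left(-3 + 0\right) 46 = \left(-3\right) 46 = -138$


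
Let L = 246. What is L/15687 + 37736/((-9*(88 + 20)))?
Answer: -5478940/141183 ≈ -38.807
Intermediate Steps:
L/15687 + 37736/((-9*(88 + 20))) = 246/15687 + 37736/((-9*(88 + 20))) = 246*(1/15687) + 37736/((-9*108)) = 82/5229 + 37736/(-972) = 82/5229 + 37736*(-1/972) = 82/5229 - 9434/243 = -5478940/141183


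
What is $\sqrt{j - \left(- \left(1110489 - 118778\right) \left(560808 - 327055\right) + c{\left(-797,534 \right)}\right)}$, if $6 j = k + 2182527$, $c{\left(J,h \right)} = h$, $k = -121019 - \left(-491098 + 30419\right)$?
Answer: $\frac{\sqrt{927263364854}}{2} \approx 4.8147 \cdot 10^{5}$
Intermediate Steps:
$k = 339660$ ($k = -121019 - -460679 = -121019 + 460679 = 339660$)
$j = \frac{840729}{2}$ ($j = \frac{339660 + 2182527}{6} = \frac{1}{6} \cdot 2522187 = \frac{840729}{2} \approx 4.2036 \cdot 10^{5}$)
$\sqrt{j - \left(- \left(1110489 - 118778\right) \left(560808 - 327055\right) + c{\left(-797,534 \right)}\right)} = \sqrt{\frac{840729}{2} - \left(534 - \left(1110489 - 118778\right) \left(560808 - 327055\right)\right)} = \sqrt{\frac{840729}{2} + \left(991711 \cdot 233753 - 534\right)} = \sqrt{\frac{840729}{2} + \left(231815421383 - 534\right)} = \sqrt{\frac{840729}{2} + 231815420849} = \sqrt{\frac{463631682427}{2}} = \frac{\sqrt{927263364854}}{2}$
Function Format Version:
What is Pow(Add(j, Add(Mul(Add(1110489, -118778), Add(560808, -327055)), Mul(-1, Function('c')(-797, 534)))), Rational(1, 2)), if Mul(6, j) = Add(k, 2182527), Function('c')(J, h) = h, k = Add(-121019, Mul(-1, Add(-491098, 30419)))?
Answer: Mul(Rational(1, 2), Pow(927263364854, Rational(1, 2))) ≈ 4.8147e+5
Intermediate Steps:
k = 339660 (k = Add(-121019, Mul(-1, -460679)) = Add(-121019, 460679) = 339660)
j = Rational(840729, 2) (j = Mul(Rational(1, 6), Add(339660, 2182527)) = Mul(Rational(1, 6), 2522187) = Rational(840729, 2) ≈ 4.2036e+5)
Pow(Add(j, Add(Mul(Add(1110489, -118778), Add(560808, -327055)), Mul(-1, Function('c')(-797, 534)))), Rational(1, 2)) = Pow(Add(Rational(840729, 2), Add(Mul(Add(1110489, -118778), Add(560808, -327055)), Mul(-1, 534))), Rational(1, 2)) = Pow(Add(Rational(840729, 2), Add(Mul(991711, 233753), -534)), Rational(1, 2)) = Pow(Add(Rational(840729, 2), Add(231815421383, -534)), Rational(1, 2)) = Pow(Add(Rational(840729, 2), 231815420849), Rational(1, 2)) = Pow(Rational(463631682427, 2), Rational(1, 2)) = Mul(Rational(1, 2), Pow(927263364854, Rational(1, 2)))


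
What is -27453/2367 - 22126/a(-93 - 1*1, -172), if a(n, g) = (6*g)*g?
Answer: -273632753/23341776 ≈ -11.723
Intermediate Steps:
a(n, g) = 6*g**2
-27453/2367 - 22126/a(-93 - 1*1, -172) = -27453/2367 - 22126/(6*(-172)**2) = -27453*1/2367 - 22126/(6*29584) = -9151/789 - 22126/177504 = -9151/789 - 22126*1/177504 = -9151/789 - 11063/88752 = -273632753/23341776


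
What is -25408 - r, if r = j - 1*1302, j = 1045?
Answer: -25151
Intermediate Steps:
r = -257 (r = 1045 - 1*1302 = 1045 - 1302 = -257)
-25408 - r = -25408 - 1*(-257) = -25408 + 257 = -25151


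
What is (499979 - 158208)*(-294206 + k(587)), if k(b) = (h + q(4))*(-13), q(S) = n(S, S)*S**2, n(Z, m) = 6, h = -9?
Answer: -100937621827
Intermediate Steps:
q(S) = 6*S**2
k(b) = -1131 (k(b) = (-9 + 6*4**2)*(-13) = (-9 + 6*16)*(-13) = (-9 + 96)*(-13) = 87*(-13) = -1131)
(499979 - 158208)*(-294206 + k(587)) = (499979 - 158208)*(-294206 - 1131) = 341771*(-295337) = -100937621827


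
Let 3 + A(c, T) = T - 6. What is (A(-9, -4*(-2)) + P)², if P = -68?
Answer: 4761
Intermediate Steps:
A(c, T) = -9 + T (A(c, T) = -3 + (T - 6) = -3 + (-6 + T) = -9 + T)
(A(-9, -4*(-2)) + P)² = ((-9 - 4*(-2)) - 68)² = ((-9 + 8) - 68)² = (-1 - 68)² = (-69)² = 4761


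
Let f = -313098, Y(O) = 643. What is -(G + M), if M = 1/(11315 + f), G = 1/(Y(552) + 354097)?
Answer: 52957/107054501420 ≈ 4.9467e-7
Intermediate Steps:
G = 1/354740 (G = 1/(643 + 354097) = 1/354740 ≈ 2.8190e-6)
M = -1/301783 (M = 1/(11315 - 313098) = 1/(-301783) = -1/301783 ≈ -3.3136e-6)
-(G + M) = -(1/354740 - 1/301783) = -1*(-52957/107054501420) = 52957/107054501420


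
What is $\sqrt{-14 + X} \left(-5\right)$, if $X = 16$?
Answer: $- 5 \sqrt{2} \approx -7.0711$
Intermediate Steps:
$\sqrt{-14 + X} \left(-5\right) = \sqrt{-14 + 16} \left(-5\right) = \sqrt{2} \left(-5\right) = - 5 \sqrt{2}$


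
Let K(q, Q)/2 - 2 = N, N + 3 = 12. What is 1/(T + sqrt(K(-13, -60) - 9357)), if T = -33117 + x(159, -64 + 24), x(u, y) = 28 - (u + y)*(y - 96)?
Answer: -3381/57157672 - I*sqrt(9335)/285788360 ≈ -5.9152e-5 - 3.3807e-7*I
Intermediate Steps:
N = 9 (N = -3 + 12 = 9)
K(q, Q) = 22 (K(q, Q) = 4 + 2*9 = 4 + 18 = 22)
x(u, y) = 28 - (-96 + y)*(u + y) (x(u, y) = 28 - (u + y)*(-96 + y) = 28 - (-96 + y)*(u + y))
T = -16905 (T = -33117 + (28 - (-64 + 24)**2 + 96*159 + 96*(-64 + 24) - 1*159*(-64 + 24)) = -33117 + (28 - 1*(-40)**2 + 15264 + 96*(-40) - 1*159*(-40)) = -33117 + (28 - 1*1600 + 15264 - 3840 + 6360) = -33117 + (28 - 1600 + 15264 - 3840 + 6360) = -33117 + 16212 = -16905)
1/(T + sqrt(K(-13, -60) - 9357)) = 1/(-16905 + sqrt(22 - 9357)) = 1/(-16905 + sqrt(-9335)) = 1/(-16905 + I*sqrt(9335))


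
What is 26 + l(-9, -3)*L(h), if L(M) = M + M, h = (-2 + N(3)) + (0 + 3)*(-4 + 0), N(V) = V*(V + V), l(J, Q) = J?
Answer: -46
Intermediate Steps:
N(V) = 2*V² (N(V) = V*(2*V) = 2*V²)
h = 4 (h = (-2 + 2*3²) + (0 + 3)*(-4 + 0) = (-2 + 2*9) + 3*(-4) = (-2 + 18) - 12 = 16 - 12 = 4)
L(M) = 2*M
26 + l(-9, -3)*L(h) = 26 - 18*4 = 26 - 9*8 = 26 - 72 = -46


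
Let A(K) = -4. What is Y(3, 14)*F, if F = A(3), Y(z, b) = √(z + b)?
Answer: -4*√17 ≈ -16.492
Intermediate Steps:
Y(z, b) = √(b + z)
F = -4
Y(3, 14)*F = √(14 + 3)*(-4) = √17*(-4) = -4*√17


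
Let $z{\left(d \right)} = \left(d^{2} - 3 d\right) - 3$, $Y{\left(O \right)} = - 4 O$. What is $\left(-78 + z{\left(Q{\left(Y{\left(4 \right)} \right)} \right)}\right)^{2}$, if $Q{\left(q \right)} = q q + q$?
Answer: $3226126401$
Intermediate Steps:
$Q{\left(q \right)} = q + q^{2}$ ($Q{\left(q \right)} = q^{2} + q = q + q^{2}$)
$z{\left(d \right)} = -3 + d^{2} - 3 d$
$\left(-78 + z{\left(Q{\left(Y{\left(4 \right)} \right)} \right)}\right)^{2} = \left(-78 - \left(3 - 256 \left(1 - 16\right)^{2} + 3 \left(\left(-4\right) 4\right) \left(1 - 16\right)\right)\right)^{2} = \left(-78 - \left(3 - 256 \left(1 - 16\right)^{2} + 3 \left(-16\right) \left(1 - 16\right)\right)\right)^{2} = \left(-78 - \left(3 - 57600 + 3 \left(-16\right) \left(-15\right)\right)\right)^{2} = \left(-78 - \left(723 - 57600\right)\right)^{2} = \left(-78 - -56877\right)^{2} = \left(-78 + 56877\right)^{2} = 56799^{2} = 3226126401$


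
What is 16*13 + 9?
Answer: 217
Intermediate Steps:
16*13 + 9 = 208 + 9 = 217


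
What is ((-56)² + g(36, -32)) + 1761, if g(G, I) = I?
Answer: 4865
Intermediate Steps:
((-56)² + g(36, -32)) + 1761 = ((-56)² - 32) + 1761 = (3136 - 32) + 1761 = 3104 + 1761 = 4865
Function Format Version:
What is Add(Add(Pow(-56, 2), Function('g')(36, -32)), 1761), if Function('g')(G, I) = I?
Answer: 4865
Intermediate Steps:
Add(Add(Pow(-56, 2), Function('g')(36, -32)), 1761) = Add(Add(Pow(-56, 2), -32), 1761) = Add(Add(3136, -32), 1761) = Add(3104, 1761) = 4865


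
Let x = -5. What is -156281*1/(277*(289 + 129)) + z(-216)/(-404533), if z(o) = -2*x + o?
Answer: -63196969857/46839257938 ≈ -1.3492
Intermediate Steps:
z(o) = 10 + o (z(o) = -2*(-5) + o = 10 + o)
-156281*1/(277*(289 + 129)) + z(-216)/(-404533) = -156281*1/(277*(289 + 129)) + (10 - 216)/(-404533) = -156281/(277*418) - 206*(-1/404533) = -156281/115786 + 206/404533 = -63196969857/46839257938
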